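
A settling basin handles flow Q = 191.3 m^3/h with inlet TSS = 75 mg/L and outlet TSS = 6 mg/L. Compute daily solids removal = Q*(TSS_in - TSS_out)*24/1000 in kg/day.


Concentration drop: TSS_in - TSS_out = 75 - 6 = 69 mg/L
Hourly solids removed = Q * dTSS = 191.3 m^3/h * 69 mg/L = 13199.7 g/h  (m^3/h * mg/L = g/h)
Daily solids removed = 13199.7 * 24 = 316792.8 g/day
Convert g to kg: 316792.8 / 1000 = 316.7928 kg/day

316.7928 kg/day


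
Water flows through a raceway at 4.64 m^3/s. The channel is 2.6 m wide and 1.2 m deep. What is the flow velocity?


Cross-sectional area = W * d = 2.6 * 1.2 = 3.12 m^2
Velocity = Q / A = 4.64 / 3.12 = 1.48718 m/s

1.48718 m/s


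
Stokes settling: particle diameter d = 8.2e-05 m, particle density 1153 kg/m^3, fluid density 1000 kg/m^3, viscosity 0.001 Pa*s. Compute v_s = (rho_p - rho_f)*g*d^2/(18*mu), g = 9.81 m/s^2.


Density difference: rho_p - rho_f = 1153 - 1000 = 153 kg/m^3
d^2 = (8.2e-05)^2 = 6.724e-09 m^2
Numerator = (rho_p - rho_f) * g * d^2 = 153 * 9.81 * 6.724e-09 = 1.0092253e-05
Denominator = 18 * mu = 18 * 0.001 = 0.018
v_s = 1.0092253e-05 / 0.018 = 5.60681e-04 m/s
Check: Re = rho_f * v_s * d / mu = 1000 * 5.60681e-04 * 8.2e-05 / 0.001 = 0.046 < 1, so Stokes' law applies.

5.60681e-04 m/s


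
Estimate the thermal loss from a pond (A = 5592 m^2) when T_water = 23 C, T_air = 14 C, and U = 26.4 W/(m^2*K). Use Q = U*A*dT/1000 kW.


Temperature difference dT = 23 - 14 = 9 K
Heat loss (W) = U * A * dT = 26.4 * 5592 * 9 = 1328659.2 W
Convert to kW: 1328659.2 / 1000 = 1328.6592 kW

1328.6592 kW


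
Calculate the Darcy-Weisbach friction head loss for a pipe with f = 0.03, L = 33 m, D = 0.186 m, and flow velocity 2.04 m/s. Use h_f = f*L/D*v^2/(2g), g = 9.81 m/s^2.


v^2 = 2.04^2 = 4.1616 m^2/s^2
L/D = 33/0.186 = 177.41935
h_f = f*(L/D)*v^2/(2g) = 0.03 * 177.41935 * 4.1616 / 19.62 = 1.12897 m

1.12897 m


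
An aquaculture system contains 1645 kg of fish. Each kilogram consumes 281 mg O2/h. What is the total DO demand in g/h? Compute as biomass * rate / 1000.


Total O2 consumption (mg/h) = 1645 kg * 281 mg/(kg*h) = 462245 mg/h
Convert to g/h: 462245 / 1000 = 462.245 g/h

462.245 g/h


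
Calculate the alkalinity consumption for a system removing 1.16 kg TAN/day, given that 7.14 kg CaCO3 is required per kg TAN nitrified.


Alkalinity factor: 7.14 kg CaCO3 consumed per kg TAN nitrified
alk = 1.16 kg TAN * 7.14 = 8.2824 kg CaCO3/day

8.2824 kg CaCO3/day


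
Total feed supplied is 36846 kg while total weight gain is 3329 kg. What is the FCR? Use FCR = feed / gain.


FCR = feed consumed / weight gained
FCR = 36846 kg / 3329 kg = 11.0682

11.0682


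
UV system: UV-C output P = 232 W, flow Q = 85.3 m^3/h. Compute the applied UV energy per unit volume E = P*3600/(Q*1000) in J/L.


Energy delivered per hour = 232 W * 3600 s = 835200 J/h
Volume treated per hour = 85.3 m^3/h * 1000 = 85300 L/h
dose = 835200 / 85300 = 9.79132 J/L

9.79132 J/L


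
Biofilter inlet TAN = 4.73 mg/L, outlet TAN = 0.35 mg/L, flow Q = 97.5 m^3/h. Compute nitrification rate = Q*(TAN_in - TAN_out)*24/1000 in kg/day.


Concentration drop: TAN_in - TAN_out = 4.73 - 0.35 = 4.38 mg/L
Hourly TAN removed = Q * dTAN = 97.5 m^3/h * 4.38 mg/L = 427.05 g/h  (m^3/h * mg/L = g/h)
Daily TAN removed = 427.05 * 24 = 10249.2 g/day
Convert to kg/day: 10249.2 / 1000 = 10.2492 kg/day

10.2492 kg/day


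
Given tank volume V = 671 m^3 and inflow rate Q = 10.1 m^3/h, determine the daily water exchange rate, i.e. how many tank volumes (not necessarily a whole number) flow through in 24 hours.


Daily flow volume = 10.1 m^3/h * 24 h = 242.4 m^3/day
Exchanges = daily flow / tank volume = 242.4 / 671 = 0.361252 exchanges/day

0.361252 exchanges/day


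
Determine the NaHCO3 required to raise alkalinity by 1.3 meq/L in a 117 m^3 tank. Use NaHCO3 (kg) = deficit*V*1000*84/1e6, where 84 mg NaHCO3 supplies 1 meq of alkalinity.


Tank volume in L = 117 m^3 * 1000 = 117000 L
Total meq required = 1.3 meq/L * 117000 L = 152100 meq
NaHCO3 mass = 152100 meq * 84 mg/meq / 1e6 = 12.7764 kg

12.7764 kg


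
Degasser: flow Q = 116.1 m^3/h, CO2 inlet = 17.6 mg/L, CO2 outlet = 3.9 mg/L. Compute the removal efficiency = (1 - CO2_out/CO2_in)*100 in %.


CO2_out / CO2_in = 3.9 / 17.6 = 0.22159091
Fraction remaining = 0.22159091
efficiency = (1 - 0.22159091) * 100 = 77.8409 %

77.8409 %


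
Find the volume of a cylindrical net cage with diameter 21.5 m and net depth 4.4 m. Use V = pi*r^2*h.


r = d/2 = 21.5/2 = 10.75 m
Base area = pi*r^2 = pi*10.75^2 = 363.0503 m^2
Volume = 363.0503 * 4.4 = 1597.42 m^3

1597.42 m^3


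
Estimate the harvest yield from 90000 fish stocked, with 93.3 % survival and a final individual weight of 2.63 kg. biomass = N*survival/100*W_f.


Survivors = 90000 * 93.3/100 = 83970 fish
Harvest biomass = survivors * W_f = 83970 * 2.63 = 220841.1 kg

220841.1 kg


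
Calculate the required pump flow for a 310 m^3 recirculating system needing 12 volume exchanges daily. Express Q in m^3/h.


Daily recirculation volume = 310 m^3 * 12 = 3720 m^3/day
Flow rate Q = daily volume / 24 h = 3720 / 24 = 155 m^3/h

155 m^3/h


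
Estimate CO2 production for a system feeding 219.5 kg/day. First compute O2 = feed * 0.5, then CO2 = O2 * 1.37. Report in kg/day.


O2 = 219.5 * 0.5 = 109.75
CO2 = 109.75 * 1.37 = 150.3575

150.3575 kg/day


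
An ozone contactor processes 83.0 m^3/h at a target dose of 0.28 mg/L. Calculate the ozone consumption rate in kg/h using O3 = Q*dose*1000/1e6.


O3 demand (mg/h) = Q * dose * 1000 = 83.0 * 0.28 * 1000 = 23240 mg/h
Convert mg to kg: 23240 / 1e6 = 0.02324 kg/h

0.02324 kg/h


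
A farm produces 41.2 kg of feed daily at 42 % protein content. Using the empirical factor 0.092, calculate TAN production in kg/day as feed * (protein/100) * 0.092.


Protein in feed = 41.2 * 42/100 = 17.304 kg/day
TAN = protein * 0.092 = 17.304 * 0.092 = 1.591968 kg/day

1.591968 kg/day


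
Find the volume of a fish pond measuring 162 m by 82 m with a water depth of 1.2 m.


Base area = L * W = 162 * 82 = 13284 m^2
Volume = area * depth = 13284 * 1.2 = 15940.8 m^3

15940.8 m^3


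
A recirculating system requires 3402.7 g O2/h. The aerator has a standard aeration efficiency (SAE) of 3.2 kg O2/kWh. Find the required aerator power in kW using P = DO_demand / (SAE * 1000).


SAE in g O2/kWh = 3.2 * 1000 = 3200 g/kWh
P = DO_demand / SAE_g = 3402.7 / 3200 = 1.06334 kW

1.06334 kW


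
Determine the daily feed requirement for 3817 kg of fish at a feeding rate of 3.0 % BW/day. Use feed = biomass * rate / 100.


Feeding rate fraction = 3.0% / 100 = 0.03
Daily feed = 3817 kg * 0.03 = 114.51 kg/day

114.51 kg/day


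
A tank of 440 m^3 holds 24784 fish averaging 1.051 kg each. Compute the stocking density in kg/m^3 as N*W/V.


Total biomass = 24784 fish * 1.051 kg = 26047.984 kg
Density = total biomass / volume = 26047.984 / 440 = 59.2 kg/m^3

59.2 kg/m^3


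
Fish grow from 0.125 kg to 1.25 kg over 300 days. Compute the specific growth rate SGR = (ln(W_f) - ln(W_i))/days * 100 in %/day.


ln(W_f) = ln(1.25) = 0.22314355
ln(W_i) = ln(0.125) = -2.0794415
ln(W_f) - ln(W_i) = 0.22314355 - -2.0794415 = 2.3025851
SGR = 2.3025851 / 300 * 100 = 0.767528 %/day

0.767528 %/day


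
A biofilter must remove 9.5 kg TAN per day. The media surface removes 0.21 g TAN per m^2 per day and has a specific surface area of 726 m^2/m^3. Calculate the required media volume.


A = 9.5*1000 / 0.21 = 45238.095 m^2
V = 45238.095 / 726 = 62.3114

62.3114 m^3


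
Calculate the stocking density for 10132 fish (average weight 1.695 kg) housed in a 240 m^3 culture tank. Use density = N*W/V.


Total biomass = 10132 fish * 1.695 kg = 17173.74 kg
Density = total biomass / volume = 17173.74 / 240 = 71.5573 kg/m^3

71.5573 kg/m^3


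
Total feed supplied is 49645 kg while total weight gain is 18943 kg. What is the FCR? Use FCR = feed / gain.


FCR = feed consumed / weight gained
FCR = 49645 kg / 18943 kg = 2.62076

2.62076


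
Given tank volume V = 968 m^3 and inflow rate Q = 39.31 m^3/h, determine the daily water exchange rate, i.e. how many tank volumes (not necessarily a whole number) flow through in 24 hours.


Daily flow volume = 39.31 m^3/h * 24 h = 943.44 m^3/day
Exchanges = daily flow / tank volume = 943.44 / 968 = 0.974628 exchanges/day

0.974628 exchanges/day


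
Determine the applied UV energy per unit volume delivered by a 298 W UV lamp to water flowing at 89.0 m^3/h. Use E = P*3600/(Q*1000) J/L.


Energy delivered per hour = 298 W * 3600 s = 1072800 J/h
Volume treated per hour = 89.0 m^3/h * 1000 = 89000 L/h
dose = 1072800 / 89000 = 12.0539 J/L

12.0539 J/L


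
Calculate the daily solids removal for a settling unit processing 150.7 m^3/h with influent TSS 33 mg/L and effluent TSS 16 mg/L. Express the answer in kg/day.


Concentration drop: TSS_in - TSS_out = 33 - 16 = 17 mg/L
Hourly solids removed = Q * dTSS = 150.7 m^3/h * 17 mg/L = 2561.9 g/h  (m^3/h * mg/L = g/h)
Daily solids removed = 2561.9 * 24 = 61485.6 g/day
Convert g to kg: 61485.6 / 1000 = 61.4856 kg/day

61.4856 kg/day


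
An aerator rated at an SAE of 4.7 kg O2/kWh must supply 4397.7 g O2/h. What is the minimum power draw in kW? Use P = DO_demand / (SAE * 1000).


SAE in g O2/kWh = 4.7 * 1000 = 4700 g/kWh
P = DO_demand / SAE_g = 4397.7 / 4700 = 0.935681 kW

0.935681 kW


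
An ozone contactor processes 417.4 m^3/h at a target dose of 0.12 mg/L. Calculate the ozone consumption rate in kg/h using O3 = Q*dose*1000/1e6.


O3 demand (mg/h) = Q * dose * 1000 = 417.4 * 0.12 * 1000 = 50088 mg/h
Convert mg to kg: 50088 / 1e6 = 0.050088 kg/h

0.050088 kg/h


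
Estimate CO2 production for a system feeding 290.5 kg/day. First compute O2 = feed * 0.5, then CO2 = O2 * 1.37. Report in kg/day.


O2 = 290.5 * 0.5 = 145.25
CO2 = 145.25 * 1.37 = 198.9925

198.9925 kg/day


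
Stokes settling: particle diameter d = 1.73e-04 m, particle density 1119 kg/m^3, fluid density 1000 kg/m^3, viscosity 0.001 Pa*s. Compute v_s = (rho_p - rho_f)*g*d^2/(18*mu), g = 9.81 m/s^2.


Density difference: rho_p - rho_f = 1119 - 1000 = 119 kg/m^3
d^2 = (1.73e-04)^2 = 2.9929e-08 m^2
Numerator = (rho_p - rho_f) * g * d^2 = 119 * 9.81 * 2.9929e-08 = 3.4938815e-05
Denominator = 18 * mu = 18 * 0.001 = 0.018
v_s = 3.4938815e-05 / 0.018 = 0.00194105 m/s
Check: Re = rho_f * v_s * d / mu = 1000 * 0.00194105 * 1.73e-04 / 0.001 = 0.336 < 1, so Stokes' law applies.

0.00194105 m/s


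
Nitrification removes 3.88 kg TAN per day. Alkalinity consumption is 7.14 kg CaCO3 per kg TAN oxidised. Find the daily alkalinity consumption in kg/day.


Alkalinity factor: 7.14 kg CaCO3 consumed per kg TAN nitrified
alk = 3.88 kg TAN * 7.14 = 27.7032 kg CaCO3/day

27.7032 kg CaCO3/day


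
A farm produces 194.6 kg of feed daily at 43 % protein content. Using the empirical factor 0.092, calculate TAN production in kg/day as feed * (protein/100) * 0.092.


Protein in feed = 194.6 * 43/100 = 83.678 kg/day
TAN = protein * 0.092 = 83.678 * 0.092 = 7.698376 kg/day

7.698376 kg/day


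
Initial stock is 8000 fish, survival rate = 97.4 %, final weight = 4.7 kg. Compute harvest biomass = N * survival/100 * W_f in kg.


Survivors = 8000 * 97.4/100 = 7792 fish
Harvest biomass = survivors * W_f = 7792 * 4.7 = 36622.4 kg

36622.4 kg


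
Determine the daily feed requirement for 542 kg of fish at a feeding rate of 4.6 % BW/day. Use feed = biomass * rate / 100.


Feeding rate fraction = 4.6% / 100 = 0.046
Daily feed = 542 kg * 0.046 = 24.932 kg/day

24.932 kg/day


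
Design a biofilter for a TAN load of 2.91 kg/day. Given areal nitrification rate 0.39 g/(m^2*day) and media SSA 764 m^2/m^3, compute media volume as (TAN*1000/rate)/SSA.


A = 2.91*1000 / 0.39 = 7461.5385 m^2
V = 7461.5385 / 764 = 9.76641

9.76641 m^3


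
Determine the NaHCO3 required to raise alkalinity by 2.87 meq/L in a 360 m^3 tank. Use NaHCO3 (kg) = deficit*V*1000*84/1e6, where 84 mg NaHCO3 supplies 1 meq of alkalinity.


Tank volume in L = 360 m^3 * 1000 = 360000 L
Total meq required = 2.87 meq/L * 360000 L = 1033200 meq
NaHCO3 mass = 1033200 meq * 84 mg/meq / 1e6 = 86.7888 kg

86.7888 kg


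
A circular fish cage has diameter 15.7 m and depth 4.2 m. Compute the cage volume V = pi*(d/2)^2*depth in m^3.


r = d/2 = 15.7/2 = 7.85 m
Base area = pi*r^2 = pi*7.85^2 = 193.59279 m^2
Volume = 193.59279 * 4.2 = 813.09 m^3

813.09 m^3


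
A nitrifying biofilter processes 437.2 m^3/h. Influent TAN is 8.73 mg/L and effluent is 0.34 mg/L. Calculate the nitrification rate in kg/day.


Concentration drop: TAN_in - TAN_out = 8.73 - 0.34 = 8.39 mg/L
Hourly TAN removed = Q * dTAN = 437.2 m^3/h * 8.39 mg/L = 3668.108 g/h  (m^3/h * mg/L = g/h)
Daily TAN removed = 3668.108 * 24 = 88034.592 g/day
Convert to kg/day: 88034.592 / 1000 = 88.034592 kg/day

88.034592 kg/day


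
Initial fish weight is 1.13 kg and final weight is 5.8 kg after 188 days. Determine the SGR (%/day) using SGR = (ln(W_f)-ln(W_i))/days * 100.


ln(W_f) = ln(5.8) = 1.7578579
ln(W_i) = ln(1.13) = 0.12221763
ln(W_f) - ln(W_i) = 1.7578579 - 0.12221763 = 1.6356403
SGR = 1.6356403 / 188 * 100 = 0.870021 %/day

0.870021 %/day


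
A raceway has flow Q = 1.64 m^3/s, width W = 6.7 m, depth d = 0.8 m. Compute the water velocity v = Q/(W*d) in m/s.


Cross-sectional area = W * d = 6.7 * 0.8 = 5.36 m^2
Velocity = Q / A = 1.64 / 5.36 = 0.30597 m/s

0.30597 m/s


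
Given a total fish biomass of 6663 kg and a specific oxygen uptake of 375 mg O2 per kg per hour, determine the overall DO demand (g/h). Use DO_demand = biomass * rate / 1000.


Total O2 consumption (mg/h) = 6663 kg * 375 mg/(kg*h) = 2498625 mg/h
Convert to g/h: 2498625 / 1000 = 2498.625 g/h

2498.625 g/h


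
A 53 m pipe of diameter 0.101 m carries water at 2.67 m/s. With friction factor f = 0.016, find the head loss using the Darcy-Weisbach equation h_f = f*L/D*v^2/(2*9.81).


v^2 = 2.67^2 = 7.1289 m^2/s^2
L/D = 53/0.101 = 524.75248
h_f = f*(L/D)*v^2/(2g) = 0.016 * 524.75248 * 7.1289 / 19.62 = 3.05069 m

3.05069 m


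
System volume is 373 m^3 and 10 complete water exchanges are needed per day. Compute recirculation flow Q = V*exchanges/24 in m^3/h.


Daily recirculation volume = 373 m^3 * 10 = 3730 m^3/day
Flow rate Q = daily volume / 24 h = 3730 / 24 = 155.417 m^3/h

155.417 m^3/h


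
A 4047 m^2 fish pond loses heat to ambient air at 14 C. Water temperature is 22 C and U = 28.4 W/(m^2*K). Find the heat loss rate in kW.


Temperature difference dT = 22 - 14 = 8 K
Heat loss (W) = U * A * dT = 28.4 * 4047 * 8 = 919478.4 W
Convert to kW: 919478.4 / 1000 = 919.4784 kW

919.4784 kW


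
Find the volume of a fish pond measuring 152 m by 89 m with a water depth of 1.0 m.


Base area = L * W = 152 * 89 = 13528 m^2
Volume = area * depth = 13528 * 1.0 = 13528 m^3

13528 m^3


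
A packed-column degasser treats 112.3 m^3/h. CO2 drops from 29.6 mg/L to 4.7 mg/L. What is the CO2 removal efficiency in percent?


CO2_out / CO2_in = 4.7 / 29.6 = 0.15878378
Fraction remaining = 0.15878378
efficiency = (1 - 0.15878378) * 100 = 84.1216 %

84.1216 %


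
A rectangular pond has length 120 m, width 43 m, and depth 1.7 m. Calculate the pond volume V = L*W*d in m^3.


Base area = L * W = 120 * 43 = 5160 m^2
Volume = area * depth = 5160 * 1.7 = 8772 m^3

8772 m^3


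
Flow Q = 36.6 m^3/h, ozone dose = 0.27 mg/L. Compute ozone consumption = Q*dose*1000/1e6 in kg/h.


O3 demand (mg/h) = Q * dose * 1000 = 36.6 * 0.27 * 1000 = 9882 mg/h
Convert mg to kg: 9882 / 1e6 = 0.009882 kg/h

0.009882 kg/h


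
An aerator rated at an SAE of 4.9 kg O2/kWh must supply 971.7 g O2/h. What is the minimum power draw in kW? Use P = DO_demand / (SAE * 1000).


SAE in g O2/kWh = 4.9 * 1000 = 4900 g/kWh
P = DO_demand / SAE_g = 971.7 / 4900 = 0.198306 kW

0.198306 kW


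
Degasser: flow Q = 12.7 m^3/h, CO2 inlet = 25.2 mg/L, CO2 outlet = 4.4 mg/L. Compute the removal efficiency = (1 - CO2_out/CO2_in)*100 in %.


CO2_out / CO2_in = 4.4 / 25.2 = 0.17460317
Fraction remaining = 0.17460317
efficiency = (1 - 0.17460317) * 100 = 82.5397 %

82.5397 %


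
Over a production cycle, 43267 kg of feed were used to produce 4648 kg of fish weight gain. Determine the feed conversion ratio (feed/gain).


FCR = feed consumed / weight gained
FCR = 43267 kg / 4648 kg = 9.30873

9.30873


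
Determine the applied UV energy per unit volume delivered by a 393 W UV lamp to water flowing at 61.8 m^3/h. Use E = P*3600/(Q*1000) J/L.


Energy delivered per hour = 393 W * 3600 s = 1414800 J/h
Volume treated per hour = 61.8 m^3/h * 1000 = 61800 L/h
dose = 1414800 / 61800 = 22.8932 J/L

22.8932 J/L


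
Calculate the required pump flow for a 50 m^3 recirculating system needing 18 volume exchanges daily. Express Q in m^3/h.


Daily recirculation volume = 50 m^3 * 18 = 900 m^3/day
Flow rate Q = daily volume / 24 h = 900 / 24 = 37.5 m^3/h

37.5 m^3/h


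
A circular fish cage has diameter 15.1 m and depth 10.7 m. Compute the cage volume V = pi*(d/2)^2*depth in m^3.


r = d/2 = 15.1/2 = 7.55 m
Base area = pi*r^2 = pi*7.55^2 = 179.07864 m^2
Volume = 179.07864 * 10.7 = 1916.14 m^3

1916.14 m^3


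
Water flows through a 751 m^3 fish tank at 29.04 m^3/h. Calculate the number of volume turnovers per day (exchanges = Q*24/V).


Daily flow volume = 29.04 m^3/h * 24 h = 696.96 m^3/day
Exchanges = daily flow / tank volume = 696.96 / 751 = 0.928043 exchanges/day

0.928043 exchanges/day


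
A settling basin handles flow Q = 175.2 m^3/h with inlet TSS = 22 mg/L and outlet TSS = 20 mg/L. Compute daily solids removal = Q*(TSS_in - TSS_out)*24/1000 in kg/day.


Concentration drop: TSS_in - TSS_out = 22 - 20 = 2 mg/L
Hourly solids removed = Q * dTSS = 175.2 m^3/h * 2 mg/L = 350.4 g/h  (m^3/h * mg/L = g/h)
Daily solids removed = 350.4 * 24 = 8409.6 g/day
Convert g to kg: 8409.6 / 1000 = 8.4096 kg/day

8.4096 kg/day


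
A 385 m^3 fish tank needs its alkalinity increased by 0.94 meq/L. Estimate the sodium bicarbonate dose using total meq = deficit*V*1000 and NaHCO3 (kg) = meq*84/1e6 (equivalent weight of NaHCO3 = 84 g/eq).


Tank volume in L = 385 m^3 * 1000 = 385000 L
Total meq required = 0.94 meq/L * 385000 L = 361900 meq
NaHCO3 mass = 361900 meq * 84 mg/meq / 1e6 = 30.3996 kg

30.3996 kg


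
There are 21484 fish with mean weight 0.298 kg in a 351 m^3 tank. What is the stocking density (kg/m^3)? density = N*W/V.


Total biomass = 21484 fish * 0.298 kg = 6402.232 kg
Density = total biomass / volume = 6402.232 / 351 = 18.24 kg/m^3

18.24 kg/m^3


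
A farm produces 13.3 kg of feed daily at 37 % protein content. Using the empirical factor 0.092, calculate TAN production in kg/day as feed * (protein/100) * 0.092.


Protein in feed = 13.3 * 37/100 = 4.921 kg/day
TAN = protein * 0.092 = 4.921 * 0.092 = 0.452732 kg/day

0.452732 kg/day


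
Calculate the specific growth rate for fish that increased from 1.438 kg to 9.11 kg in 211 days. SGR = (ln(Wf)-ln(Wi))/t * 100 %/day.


ln(W_f) = ln(9.11) = 2.2093727
ln(W_i) = ln(1.438) = 0.36325326
ln(W_f) - ln(W_i) = 2.2093727 - 0.36325326 = 1.8461194
SGR = 1.8461194 / 211 * 100 = 0.874938 %/day

0.874938 %/day


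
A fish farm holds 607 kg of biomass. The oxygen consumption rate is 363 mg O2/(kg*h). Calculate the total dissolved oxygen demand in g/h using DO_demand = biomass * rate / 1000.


Total O2 consumption (mg/h) = 607 kg * 363 mg/(kg*h) = 220341 mg/h
Convert to g/h: 220341 / 1000 = 220.341 g/h

220.341 g/h


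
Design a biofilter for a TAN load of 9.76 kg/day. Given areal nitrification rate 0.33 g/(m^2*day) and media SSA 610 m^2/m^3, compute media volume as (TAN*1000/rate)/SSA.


A = 9.76*1000 / 0.33 = 29575.758 m^2
V = 29575.758 / 610 = 48.4848

48.4848 m^3


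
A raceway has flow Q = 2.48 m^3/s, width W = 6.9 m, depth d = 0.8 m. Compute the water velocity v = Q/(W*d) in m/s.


Cross-sectional area = W * d = 6.9 * 0.8 = 5.52 m^2
Velocity = Q / A = 2.48 / 5.52 = 0.449275 m/s

0.449275 m/s


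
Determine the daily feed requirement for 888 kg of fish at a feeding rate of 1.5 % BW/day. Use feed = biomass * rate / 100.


Feeding rate fraction = 1.5% / 100 = 0.015
Daily feed = 888 kg * 0.015 = 13.32 kg/day

13.32 kg/day


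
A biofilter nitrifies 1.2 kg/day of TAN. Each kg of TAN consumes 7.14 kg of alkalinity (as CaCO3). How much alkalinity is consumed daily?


Alkalinity factor: 7.14 kg CaCO3 consumed per kg TAN nitrified
alk = 1.2 kg TAN * 7.14 = 8.568 kg CaCO3/day

8.568 kg CaCO3/day


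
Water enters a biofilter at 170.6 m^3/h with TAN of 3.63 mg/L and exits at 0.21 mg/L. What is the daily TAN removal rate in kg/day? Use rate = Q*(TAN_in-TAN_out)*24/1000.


Concentration drop: TAN_in - TAN_out = 3.63 - 0.21 = 3.42 mg/L
Hourly TAN removed = Q * dTAN = 170.6 m^3/h * 3.42 mg/L = 583.452 g/h  (m^3/h * mg/L = g/h)
Daily TAN removed = 583.452 * 24 = 14002.848 g/day
Convert to kg/day: 14002.848 / 1000 = 14.002848 kg/day

14.002848 kg/day


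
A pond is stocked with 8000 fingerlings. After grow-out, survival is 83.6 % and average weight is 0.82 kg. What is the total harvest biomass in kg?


Survivors = 8000 * 83.6/100 = 6688 fish
Harvest biomass = survivors * W_f = 6688 * 0.82 = 5484.16 kg

5484.16 kg


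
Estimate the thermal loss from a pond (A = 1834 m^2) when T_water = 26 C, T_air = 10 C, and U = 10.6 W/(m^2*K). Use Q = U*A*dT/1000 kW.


Temperature difference dT = 26 - 10 = 16 K
Heat loss (W) = U * A * dT = 10.6 * 1834 * 16 = 311046.4 W
Convert to kW: 311046.4 / 1000 = 311.0464 kW

311.0464 kW


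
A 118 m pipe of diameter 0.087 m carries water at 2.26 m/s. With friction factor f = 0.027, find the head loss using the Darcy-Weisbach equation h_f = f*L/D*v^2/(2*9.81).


v^2 = 2.26^2 = 5.1076 m^2/s^2
L/D = 118/0.087 = 1356.3218
h_f = f*(L/D)*v^2/(2g) = 0.027 * 1356.3218 * 5.1076 / 19.62 = 9.53332 m

9.53332 m


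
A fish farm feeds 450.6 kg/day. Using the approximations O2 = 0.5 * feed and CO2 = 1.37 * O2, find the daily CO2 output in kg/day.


O2 = 450.6 * 0.5 = 225.3
CO2 = 225.3 * 1.37 = 308.661

308.661 kg/day


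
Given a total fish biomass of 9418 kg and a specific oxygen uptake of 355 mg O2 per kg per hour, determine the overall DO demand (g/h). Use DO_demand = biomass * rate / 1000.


Total O2 consumption (mg/h) = 9418 kg * 355 mg/(kg*h) = 3343390 mg/h
Convert to g/h: 3343390 / 1000 = 3343.39 g/h

3343.39 g/h


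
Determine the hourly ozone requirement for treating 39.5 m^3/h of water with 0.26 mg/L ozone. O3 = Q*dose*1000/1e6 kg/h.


O3 demand (mg/h) = Q * dose * 1000 = 39.5 * 0.26 * 1000 = 10270 mg/h
Convert mg to kg: 10270 / 1e6 = 0.01027 kg/h

0.01027 kg/h


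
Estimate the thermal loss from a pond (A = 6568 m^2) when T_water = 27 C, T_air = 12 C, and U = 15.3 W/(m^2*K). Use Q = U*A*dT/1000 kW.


Temperature difference dT = 27 - 12 = 15 K
Heat loss (W) = U * A * dT = 15.3 * 6568 * 15 = 1507356 W
Convert to kW: 1507356 / 1000 = 1507.356 kW

1507.356 kW


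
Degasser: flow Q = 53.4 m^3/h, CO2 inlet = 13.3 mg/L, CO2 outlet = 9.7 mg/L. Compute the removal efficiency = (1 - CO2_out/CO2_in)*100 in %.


CO2_out / CO2_in = 9.7 / 13.3 = 0.72932331
Fraction remaining = 0.72932331
efficiency = (1 - 0.72932331) * 100 = 27.0677 %

27.0677 %


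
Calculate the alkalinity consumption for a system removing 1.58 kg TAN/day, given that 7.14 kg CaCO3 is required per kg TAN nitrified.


Alkalinity factor: 7.14 kg CaCO3 consumed per kg TAN nitrified
alk = 1.58 kg TAN * 7.14 = 11.2812 kg CaCO3/day

11.2812 kg CaCO3/day


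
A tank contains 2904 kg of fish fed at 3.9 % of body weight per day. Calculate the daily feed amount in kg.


Feeding rate fraction = 3.9% / 100 = 0.039
Daily feed = 2904 kg * 0.039 = 113.256 kg/day

113.256 kg/day


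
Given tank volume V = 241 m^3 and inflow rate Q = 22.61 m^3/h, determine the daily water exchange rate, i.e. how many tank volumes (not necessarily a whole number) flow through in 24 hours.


Daily flow volume = 22.61 m^3/h * 24 h = 542.64 m^3/day
Exchanges = daily flow / tank volume = 542.64 / 241 = 2.25162 exchanges/day

2.25162 exchanges/day


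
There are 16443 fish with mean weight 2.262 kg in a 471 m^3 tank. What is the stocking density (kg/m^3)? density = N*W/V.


Total biomass = 16443 fish * 2.262 kg = 37194.066 kg
Density = total biomass / volume = 37194.066 / 471 = 78.9683 kg/m^3

78.9683 kg/m^3


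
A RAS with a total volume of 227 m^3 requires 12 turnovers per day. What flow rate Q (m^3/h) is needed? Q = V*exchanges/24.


Daily recirculation volume = 227 m^3 * 12 = 2724 m^3/day
Flow rate Q = daily volume / 24 h = 2724 / 24 = 113.5 m^3/h

113.5 m^3/h


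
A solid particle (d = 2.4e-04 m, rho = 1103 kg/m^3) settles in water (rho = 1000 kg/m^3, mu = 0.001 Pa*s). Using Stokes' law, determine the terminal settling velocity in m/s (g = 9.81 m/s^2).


Density difference: rho_p - rho_f = 1103 - 1000 = 103 kg/m^3
d^2 = (2.4e-04)^2 = 5.76e-08 m^2
Numerator = (rho_p - rho_f) * g * d^2 = 103 * 9.81 * 5.76e-08 = 5.8200768e-05
Denominator = 18 * mu = 18 * 0.001 = 0.018
v_s = 5.8200768e-05 / 0.018 = 0.00323338 m/s
Check: Re = rho_f * v_s * d / mu = 1000 * 0.00323338 * 2.4e-04 / 0.001 = 0.776 < 1, so Stokes' law applies.

0.00323338 m/s


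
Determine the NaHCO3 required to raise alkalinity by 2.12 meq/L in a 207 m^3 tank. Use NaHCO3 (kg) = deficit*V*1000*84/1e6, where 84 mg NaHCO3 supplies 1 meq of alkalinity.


Tank volume in L = 207 m^3 * 1000 = 207000 L
Total meq required = 2.12 meq/L * 207000 L = 438840 meq
NaHCO3 mass = 438840 meq * 84 mg/meq / 1e6 = 36.8626 kg

36.8626 kg


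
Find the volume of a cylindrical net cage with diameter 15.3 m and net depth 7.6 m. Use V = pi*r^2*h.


r = d/2 = 15.3/2 = 7.65 m
Base area = pi*r^2 = pi*7.65^2 = 183.85386 m^2
Volume = 183.85386 * 7.6 = 1397.29 m^3

1397.29 m^3


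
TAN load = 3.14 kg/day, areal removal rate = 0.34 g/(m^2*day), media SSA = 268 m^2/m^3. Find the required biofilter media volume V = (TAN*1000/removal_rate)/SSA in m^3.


A = 3.14*1000 / 0.34 = 9235.2941 m^2
V = 9235.2941 / 268 = 34.4601

34.4601 m^3


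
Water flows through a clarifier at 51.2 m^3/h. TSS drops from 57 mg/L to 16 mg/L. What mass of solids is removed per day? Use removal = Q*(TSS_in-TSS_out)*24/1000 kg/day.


Concentration drop: TSS_in - TSS_out = 57 - 16 = 41 mg/L
Hourly solids removed = Q * dTSS = 51.2 m^3/h * 41 mg/L = 2099.2 g/h  (m^3/h * mg/L = g/h)
Daily solids removed = 2099.2 * 24 = 50380.8 g/day
Convert g to kg: 50380.8 / 1000 = 50.3808 kg/day

50.3808 kg/day


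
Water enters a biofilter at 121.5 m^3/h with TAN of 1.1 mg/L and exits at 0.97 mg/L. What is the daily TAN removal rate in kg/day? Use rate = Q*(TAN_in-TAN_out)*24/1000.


Concentration drop: TAN_in - TAN_out = 1.1 - 0.97 = 0.13 mg/L
Hourly TAN removed = Q * dTAN = 121.5 m^3/h * 0.13 mg/L = 15.795 g/h  (m^3/h * mg/L = g/h)
Daily TAN removed = 15.795 * 24 = 379.08 g/day
Convert to kg/day: 379.08 / 1000 = 0.37908 kg/day

0.37908 kg/day


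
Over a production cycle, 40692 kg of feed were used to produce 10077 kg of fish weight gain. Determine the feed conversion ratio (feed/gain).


FCR = feed consumed / weight gained
FCR = 40692 kg / 10077 kg = 4.03811

4.03811


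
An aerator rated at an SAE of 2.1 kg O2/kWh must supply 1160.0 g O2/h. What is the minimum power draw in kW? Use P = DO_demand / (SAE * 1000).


SAE in g O2/kWh = 2.1 * 1000 = 2100 g/kWh
P = DO_demand / SAE_g = 1160.0 / 2100 = 0.552381 kW

0.552381 kW


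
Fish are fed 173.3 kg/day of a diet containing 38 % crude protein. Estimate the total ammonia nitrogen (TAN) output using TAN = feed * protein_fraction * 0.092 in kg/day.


Protein in feed = 173.3 * 38/100 = 65.854 kg/day
TAN = protein * 0.092 = 65.854 * 0.092 = 6.058568 kg/day

6.058568 kg/day


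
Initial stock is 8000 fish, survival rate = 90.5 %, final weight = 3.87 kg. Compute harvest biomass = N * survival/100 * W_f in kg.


Survivors = 8000 * 90.5/100 = 7240 fish
Harvest biomass = survivors * W_f = 7240 * 3.87 = 28018.8 kg

28018.8 kg


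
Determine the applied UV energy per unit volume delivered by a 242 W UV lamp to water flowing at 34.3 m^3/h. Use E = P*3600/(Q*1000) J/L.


Energy delivered per hour = 242 W * 3600 s = 871200 J/h
Volume treated per hour = 34.3 m^3/h * 1000 = 34300 L/h
dose = 871200 / 34300 = 25.3994 J/L

25.3994 J/L


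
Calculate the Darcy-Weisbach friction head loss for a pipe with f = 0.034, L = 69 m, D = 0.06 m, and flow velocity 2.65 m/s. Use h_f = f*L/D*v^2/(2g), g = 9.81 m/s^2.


v^2 = 2.65^2 = 7.0225 m^2/s^2
L/D = 69/0.06 = 1150
h_f = f*(L/D)*v^2/(2g) = 0.034 * 1150 * 7.0225 / 19.62 = 13.9949 m

13.9949 m


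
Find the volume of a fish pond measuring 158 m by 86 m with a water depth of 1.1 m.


Base area = L * W = 158 * 86 = 13588 m^2
Volume = area * depth = 13588 * 1.1 = 14946.8 m^3

14946.8 m^3


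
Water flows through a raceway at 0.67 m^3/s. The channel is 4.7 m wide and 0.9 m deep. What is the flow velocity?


Cross-sectional area = W * d = 4.7 * 0.9 = 4.23 m^2
Velocity = Q / A = 0.67 / 4.23 = 0.158392 m/s

0.158392 m/s


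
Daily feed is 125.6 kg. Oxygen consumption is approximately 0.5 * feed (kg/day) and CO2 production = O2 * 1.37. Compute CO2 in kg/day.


O2 = 125.6 * 0.5 = 62.8
CO2 = 62.8 * 1.37 = 86.036

86.036 kg/day


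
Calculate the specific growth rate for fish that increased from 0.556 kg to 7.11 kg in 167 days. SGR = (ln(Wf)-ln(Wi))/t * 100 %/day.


ln(W_f) = ln(7.11) = 1.9615022
ln(W_i) = ln(0.556) = -0.58698698
ln(W_f) - ln(W_i) = 1.9615022 - -0.58698698 = 2.5484892
SGR = 2.5484892 / 167 * 100 = 1.52604 %/day

1.52604 %/day


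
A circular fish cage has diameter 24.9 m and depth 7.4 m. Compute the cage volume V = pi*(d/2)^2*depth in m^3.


r = d/2 = 24.9/2 = 12.45 m
Base area = pi*r^2 = pi*12.45^2 = 486.95472 m^2
Volume = 486.95472 * 7.4 = 3603.46 m^3

3603.46 m^3


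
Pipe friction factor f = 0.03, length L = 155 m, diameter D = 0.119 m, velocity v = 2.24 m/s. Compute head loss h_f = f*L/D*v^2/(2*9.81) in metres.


v^2 = 2.24^2 = 5.0176 m^2/s^2
L/D = 155/0.119 = 1302.521
h_f = f*(L/D)*v^2/(2g) = 0.03 * 1302.521 * 5.0176 / 19.62 = 9.99316 m

9.99316 m


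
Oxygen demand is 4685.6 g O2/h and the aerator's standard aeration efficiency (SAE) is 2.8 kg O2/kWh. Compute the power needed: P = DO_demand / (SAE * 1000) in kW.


SAE in g O2/kWh = 2.8 * 1000 = 2800 g/kWh
P = DO_demand / SAE_g = 4685.6 / 2800 = 1.67343 kW

1.67343 kW


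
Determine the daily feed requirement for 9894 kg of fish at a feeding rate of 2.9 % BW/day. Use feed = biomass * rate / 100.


Feeding rate fraction = 2.9% / 100 = 0.029
Daily feed = 9894 kg * 0.029 = 286.926 kg/day

286.926 kg/day


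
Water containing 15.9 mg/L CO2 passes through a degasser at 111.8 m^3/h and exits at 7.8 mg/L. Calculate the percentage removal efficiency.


CO2_out / CO2_in = 7.8 / 15.9 = 0.49056604
Fraction remaining = 0.49056604
efficiency = (1 - 0.49056604) * 100 = 50.9434 %

50.9434 %


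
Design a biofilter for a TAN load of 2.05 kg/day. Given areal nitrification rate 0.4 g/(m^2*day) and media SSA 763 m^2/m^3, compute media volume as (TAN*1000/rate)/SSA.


A = 2.05*1000 / 0.4 = 5125 m^2
V = 5125 / 763 = 6.71691

6.71691 m^3


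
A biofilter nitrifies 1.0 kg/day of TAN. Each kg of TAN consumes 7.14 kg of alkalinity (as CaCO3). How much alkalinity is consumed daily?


Alkalinity factor: 7.14 kg CaCO3 consumed per kg TAN nitrified
alk = 1.0 kg TAN * 7.14 = 7.14 kg CaCO3/day

7.14 kg CaCO3/day


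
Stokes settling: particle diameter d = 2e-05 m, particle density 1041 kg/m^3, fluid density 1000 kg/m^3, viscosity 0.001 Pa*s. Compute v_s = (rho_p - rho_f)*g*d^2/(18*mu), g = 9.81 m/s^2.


Density difference: rho_p - rho_f = 1041 - 1000 = 41 kg/m^3
d^2 = (2e-05)^2 = 4e-10 m^2
Numerator = (rho_p - rho_f) * g * d^2 = 41 * 9.81 * 4e-10 = 1.60884e-07
Denominator = 18 * mu = 18 * 0.001 = 0.018
v_s = 1.60884e-07 / 0.018 = 8.938e-06 m/s
Check: Re = rho_f * v_s * d / mu = 1000 * 8.938e-06 * 2e-05 / 0.001 = 1.79e-04 < 1, so Stokes' law applies.

8.938e-06 m/s


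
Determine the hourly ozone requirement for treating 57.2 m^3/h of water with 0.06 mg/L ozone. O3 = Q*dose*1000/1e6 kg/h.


O3 demand (mg/h) = Q * dose * 1000 = 57.2 * 0.06 * 1000 = 3432 mg/h
Convert mg to kg: 3432 / 1e6 = 0.003432 kg/h

0.003432 kg/h


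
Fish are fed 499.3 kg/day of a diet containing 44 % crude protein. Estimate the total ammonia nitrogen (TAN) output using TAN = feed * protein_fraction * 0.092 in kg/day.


Protein in feed = 499.3 * 44/100 = 219.692 kg/day
TAN = protein * 0.092 = 219.692 * 0.092 = 20.211664 kg/day

20.211664 kg/day


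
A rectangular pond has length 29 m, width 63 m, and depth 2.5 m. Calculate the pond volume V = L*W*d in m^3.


Base area = L * W = 29 * 63 = 1827 m^2
Volume = area * depth = 1827 * 2.5 = 4567.5 m^3

4567.5 m^3


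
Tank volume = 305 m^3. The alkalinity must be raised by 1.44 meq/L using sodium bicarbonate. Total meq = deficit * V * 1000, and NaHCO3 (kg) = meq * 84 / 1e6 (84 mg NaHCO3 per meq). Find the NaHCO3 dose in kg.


Tank volume in L = 305 m^3 * 1000 = 305000 L
Total meq required = 1.44 meq/L * 305000 L = 439200 meq
NaHCO3 mass = 439200 meq * 84 mg/meq / 1e6 = 36.8928 kg

36.8928 kg


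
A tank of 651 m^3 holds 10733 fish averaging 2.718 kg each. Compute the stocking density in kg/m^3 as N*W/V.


Total biomass = 10733 fish * 2.718 kg = 29172.294 kg
Density = total biomass / volume = 29172.294 / 651 = 44.8115 kg/m^3

44.8115 kg/m^3


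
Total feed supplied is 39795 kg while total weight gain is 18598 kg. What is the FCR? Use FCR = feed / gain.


FCR = feed consumed / weight gained
FCR = 39795 kg / 18598 kg = 2.13975

2.13975


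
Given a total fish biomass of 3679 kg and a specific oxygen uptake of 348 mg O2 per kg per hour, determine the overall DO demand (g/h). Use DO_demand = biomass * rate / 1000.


Total O2 consumption (mg/h) = 3679 kg * 348 mg/(kg*h) = 1280292 mg/h
Convert to g/h: 1280292 / 1000 = 1280.292 g/h

1280.292 g/h


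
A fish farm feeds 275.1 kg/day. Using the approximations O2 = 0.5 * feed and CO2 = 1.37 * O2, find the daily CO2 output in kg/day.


O2 = 275.1 * 0.5 = 137.55
CO2 = 137.55 * 1.37 = 188.4435

188.4435 kg/day


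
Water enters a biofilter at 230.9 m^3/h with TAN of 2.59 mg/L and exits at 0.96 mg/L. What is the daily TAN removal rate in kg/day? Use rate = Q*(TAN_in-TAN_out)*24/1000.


Concentration drop: TAN_in - TAN_out = 2.59 - 0.96 = 1.63 mg/L
Hourly TAN removed = Q * dTAN = 230.9 m^3/h * 1.63 mg/L = 376.367 g/h  (m^3/h * mg/L = g/h)
Daily TAN removed = 376.367 * 24 = 9032.808 g/day
Convert to kg/day: 9032.808 / 1000 = 9.032808 kg/day

9.032808 kg/day


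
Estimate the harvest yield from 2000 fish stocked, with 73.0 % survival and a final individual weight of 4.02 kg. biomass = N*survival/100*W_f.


Survivors = 2000 * 73.0/100 = 1460 fish
Harvest biomass = survivors * W_f = 1460 * 4.02 = 5869.2 kg

5869.2 kg


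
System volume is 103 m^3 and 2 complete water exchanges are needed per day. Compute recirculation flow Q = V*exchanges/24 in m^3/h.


Daily recirculation volume = 103 m^3 * 2 = 206 m^3/day
Flow rate Q = daily volume / 24 h = 206 / 24 = 8.58333 m^3/h

8.58333 m^3/h


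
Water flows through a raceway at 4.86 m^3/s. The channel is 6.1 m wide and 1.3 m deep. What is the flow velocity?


Cross-sectional area = W * d = 6.1 * 1.3 = 7.93 m^2
Velocity = Q / A = 4.86 / 7.93 = 0.612863 m/s

0.612863 m/s


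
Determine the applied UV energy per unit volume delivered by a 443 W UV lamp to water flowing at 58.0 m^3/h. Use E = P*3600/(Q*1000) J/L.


Energy delivered per hour = 443 W * 3600 s = 1594800 J/h
Volume treated per hour = 58.0 m^3/h * 1000 = 58000 L/h
dose = 1594800 / 58000 = 27.4966 J/L

27.4966 J/L


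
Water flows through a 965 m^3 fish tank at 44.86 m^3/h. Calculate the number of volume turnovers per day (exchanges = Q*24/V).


Daily flow volume = 44.86 m^3/h * 24 h = 1076.64 m^3/day
Exchanges = daily flow / tank volume = 1076.64 / 965 = 1.11569 exchanges/day

1.11569 exchanges/day


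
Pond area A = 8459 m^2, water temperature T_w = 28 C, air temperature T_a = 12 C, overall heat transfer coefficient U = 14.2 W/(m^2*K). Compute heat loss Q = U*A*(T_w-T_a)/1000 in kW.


Temperature difference dT = 28 - 12 = 16 K
Heat loss (W) = U * A * dT = 14.2 * 8459 * 16 = 1921884.8 W
Convert to kW: 1921884.8 / 1000 = 1921.8848 kW

1921.8848 kW


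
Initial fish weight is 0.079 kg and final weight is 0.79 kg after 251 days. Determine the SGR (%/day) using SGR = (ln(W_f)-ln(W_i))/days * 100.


ln(W_f) = ln(0.79) = -0.23572233
ln(W_i) = ln(0.079) = -2.5383074
ln(W_f) - ln(W_i) = -0.23572233 - -2.5383074 = 2.3025851
SGR = 2.3025851 / 251 * 100 = 0.917365 %/day

0.917365 %/day


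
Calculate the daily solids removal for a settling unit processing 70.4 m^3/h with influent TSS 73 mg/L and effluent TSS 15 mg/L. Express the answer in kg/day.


Concentration drop: TSS_in - TSS_out = 73 - 15 = 58 mg/L
Hourly solids removed = Q * dTSS = 70.4 m^3/h * 58 mg/L = 4083.2 g/h  (m^3/h * mg/L = g/h)
Daily solids removed = 4083.2 * 24 = 97996.8 g/day
Convert g to kg: 97996.8 / 1000 = 97.9968 kg/day

97.9968 kg/day


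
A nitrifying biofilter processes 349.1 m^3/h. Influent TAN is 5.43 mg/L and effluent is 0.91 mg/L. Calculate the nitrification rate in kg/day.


Concentration drop: TAN_in - TAN_out = 5.43 - 0.91 = 4.52 mg/L
Hourly TAN removed = Q * dTAN = 349.1 m^3/h * 4.52 mg/L = 1577.932 g/h  (m^3/h * mg/L = g/h)
Daily TAN removed = 1577.932 * 24 = 37870.368 g/day
Convert to kg/day: 37870.368 / 1000 = 37.870368 kg/day

37.870368 kg/day


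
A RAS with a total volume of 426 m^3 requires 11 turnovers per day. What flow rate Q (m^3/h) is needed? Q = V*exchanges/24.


Daily recirculation volume = 426 m^3 * 11 = 4686 m^3/day
Flow rate Q = daily volume / 24 h = 4686 / 24 = 195.25 m^3/h

195.25 m^3/h


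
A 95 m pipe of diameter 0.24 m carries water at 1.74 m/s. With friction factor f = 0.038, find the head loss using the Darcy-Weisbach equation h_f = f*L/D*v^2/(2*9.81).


v^2 = 1.74^2 = 3.0276 m^2/s^2
L/D = 95/0.24 = 395.83333
h_f = f*(L/D)*v^2/(2g) = 0.038 * 395.83333 * 3.0276 / 19.62 = 2.32111 m

2.32111 m


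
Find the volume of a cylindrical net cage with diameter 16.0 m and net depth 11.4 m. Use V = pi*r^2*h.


r = d/2 = 16.0/2 = 8 m
Base area = pi*r^2 = pi*8^2 = 201.06193 m^2
Volume = 201.06193 * 11.4 = 2292.11 m^3

2292.11 m^3


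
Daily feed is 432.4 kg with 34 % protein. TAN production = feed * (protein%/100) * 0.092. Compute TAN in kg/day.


Protein in feed = 432.4 * 34/100 = 147.016 kg/day
TAN = protein * 0.092 = 147.016 * 0.092 = 13.525472 kg/day

13.525472 kg/day


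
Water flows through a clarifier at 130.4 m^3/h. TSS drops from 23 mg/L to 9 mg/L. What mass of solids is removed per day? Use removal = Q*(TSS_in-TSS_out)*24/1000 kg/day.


Concentration drop: TSS_in - TSS_out = 23 - 9 = 14 mg/L
Hourly solids removed = Q * dTSS = 130.4 m^3/h * 14 mg/L = 1825.6 g/h  (m^3/h * mg/L = g/h)
Daily solids removed = 1825.6 * 24 = 43814.4 g/day
Convert g to kg: 43814.4 / 1000 = 43.8144 kg/day

43.8144 kg/day


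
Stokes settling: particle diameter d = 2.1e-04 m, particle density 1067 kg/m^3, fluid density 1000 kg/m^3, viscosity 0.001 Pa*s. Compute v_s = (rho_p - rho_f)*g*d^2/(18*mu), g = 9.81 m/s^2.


Density difference: rho_p - rho_f = 1067 - 1000 = 67 kg/m^3
d^2 = (2.1e-04)^2 = 4.41e-08 m^2
Numerator = (rho_p - rho_f) * g * d^2 = 67 * 9.81 * 4.41e-08 = 2.8985607e-05
Denominator = 18 * mu = 18 * 0.001 = 0.018
v_s = 2.8985607e-05 / 0.018 = 0.00161031 m/s
Check: Re = rho_f * v_s * d / mu = 1000 * 0.00161031 * 2.1e-04 / 0.001 = 0.338 < 1, so Stokes' law applies.

0.00161031 m/s


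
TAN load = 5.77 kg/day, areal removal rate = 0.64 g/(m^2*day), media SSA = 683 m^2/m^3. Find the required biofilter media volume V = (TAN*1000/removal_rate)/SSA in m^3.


A = 5.77*1000 / 0.64 = 9015.625 m^2
V = 9015.625 / 683 = 13.2

13.2 m^3
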